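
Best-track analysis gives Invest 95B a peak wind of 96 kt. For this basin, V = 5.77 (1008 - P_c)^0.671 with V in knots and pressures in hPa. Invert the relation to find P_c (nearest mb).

942 mb

ΔP = (V / 5.77)^(1/0.671) = (96/5.77)^1.490.
96/5.77 = 16.638; 16.638^1.490 ≈ 66.04 mb.
P_c = 1008 − 66.04 = 941.96 ≈ 942 mb.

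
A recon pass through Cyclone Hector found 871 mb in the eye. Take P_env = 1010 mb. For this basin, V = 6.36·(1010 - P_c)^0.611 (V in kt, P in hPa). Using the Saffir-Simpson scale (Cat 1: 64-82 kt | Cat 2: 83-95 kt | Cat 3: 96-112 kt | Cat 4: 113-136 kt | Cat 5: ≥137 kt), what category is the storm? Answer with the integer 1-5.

4

ΔP = 1010 − 871 = 139 mb.
V ≈ 6.36 × 139^0.611 = 6.36 × 20.39 ≈ 130 kt.
130 kt falls in the Category 4 band.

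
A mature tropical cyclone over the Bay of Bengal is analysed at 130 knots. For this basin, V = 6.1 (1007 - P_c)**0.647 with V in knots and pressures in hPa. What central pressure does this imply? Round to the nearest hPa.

ΔP = (V / 6.1)^(1/0.647) = (130/6.1)^1.546.
130/6.1 = 21.311; 21.311^1.546 ≈ 113.11 hPa.
P_c = 1007 − 113.11 = 893.89 ≈ 894 hPa.

894 hPa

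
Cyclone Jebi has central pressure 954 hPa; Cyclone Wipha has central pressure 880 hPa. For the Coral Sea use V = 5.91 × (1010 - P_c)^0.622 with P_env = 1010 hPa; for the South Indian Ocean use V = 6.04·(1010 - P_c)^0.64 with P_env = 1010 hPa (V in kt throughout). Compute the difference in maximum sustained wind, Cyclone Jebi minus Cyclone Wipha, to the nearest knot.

Cyclone Jebi: ΔP = 56; V ≈ 5.91 × 56^0.622 ≈ 72.27 kt.
Cyclone Wipha: ΔP = 130; V ≈ 6.04 × 130^0.64 ≈ 136.13 kt.
Difference ≈ 72.27 − 136.13 = -63.86 → -64 kt.

-64 kt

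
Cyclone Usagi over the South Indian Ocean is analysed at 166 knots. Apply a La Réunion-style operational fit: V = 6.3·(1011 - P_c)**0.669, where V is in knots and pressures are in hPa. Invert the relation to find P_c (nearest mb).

ΔP = (V / 6.3)^(1/0.669) = (166/6.3)^1.495.
166/6.3 = 26.349; 26.349^1.495 ≈ 132.96 mb.
P_c = 1011 − 132.96 = 878.04 ≈ 878 mb.

878 mb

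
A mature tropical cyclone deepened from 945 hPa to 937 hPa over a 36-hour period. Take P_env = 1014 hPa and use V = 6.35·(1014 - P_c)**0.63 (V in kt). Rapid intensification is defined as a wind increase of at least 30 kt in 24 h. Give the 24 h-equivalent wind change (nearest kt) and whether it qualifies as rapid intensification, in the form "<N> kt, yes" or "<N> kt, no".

V₁: ΔP = 69, V ≈ 6.35 × 69^0.63 ≈ 91.46 kt.
V₂: ΔP = 77, V ≈ 6.35 × 77^0.63 ≈ 98.01 kt.
ΔV over 36 h = 6.55 kt → 24 h equivalent = 6.55 × 24/36 ≈ 4.37 kt.
4 kt < 30 kt ⇒ not rapid intensification.

4 kt, no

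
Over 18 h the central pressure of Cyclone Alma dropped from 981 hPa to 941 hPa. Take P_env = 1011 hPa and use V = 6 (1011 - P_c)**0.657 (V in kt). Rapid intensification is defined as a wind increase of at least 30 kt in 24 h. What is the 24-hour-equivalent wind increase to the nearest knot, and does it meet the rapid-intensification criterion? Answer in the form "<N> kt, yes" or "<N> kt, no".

V₁: ΔP = 30, V ≈ 6 × 30^0.657 ≈ 56.06 kt.
V₂: ΔP = 70, V ≈ 6 × 70^0.657 ≈ 97.81 kt.
ΔV over 18 h = 41.75 kt → 24 h equivalent = 41.75 × 24/18 ≈ 55.67 kt.
56 kt ≥ 30 kt ⇒ rapid intensification.

56 kt, yes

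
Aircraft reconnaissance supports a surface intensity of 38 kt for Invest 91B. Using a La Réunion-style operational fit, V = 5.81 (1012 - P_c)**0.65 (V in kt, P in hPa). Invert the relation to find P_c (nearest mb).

ΔP = (V / 5.81)^(1/0.65) = (38/5.81)^1.538.
38/5.81 = 6.540; 6.540^1.538 ≈ 17.98 mb.
P_c = 1012 − 17.98 = 994.02 ≈ 994 mb.

994 mb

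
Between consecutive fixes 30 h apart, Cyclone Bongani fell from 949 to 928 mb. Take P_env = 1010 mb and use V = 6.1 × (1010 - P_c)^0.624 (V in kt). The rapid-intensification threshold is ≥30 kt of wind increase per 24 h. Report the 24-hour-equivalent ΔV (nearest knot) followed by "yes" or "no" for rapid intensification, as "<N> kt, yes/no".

13 kt, no

V₁: ΔP = 61, V ≈ 6.1 × 61^0.624 ≈ 79.32 kt.
V₂: ΔP = 82, V ≈ 6.1 × 82^0.624 ≈ 95.40 kt.
ΔV over 30 h = 16.08 kt → 24 h equivalent = 16.08 × 24/30 ≈ 12.86 kt.
13 kt < 30 kt ⇒ not rapid intensification.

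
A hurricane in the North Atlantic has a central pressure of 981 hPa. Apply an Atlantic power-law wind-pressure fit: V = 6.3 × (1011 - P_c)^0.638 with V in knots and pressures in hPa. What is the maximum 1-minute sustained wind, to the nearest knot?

ΔP = 1011 − 981 = 30 hPa.
30^0.638 ≈ 8.758.
V ≈ 6.3 × 8.758 ≈ 55.2 kt.

55 kt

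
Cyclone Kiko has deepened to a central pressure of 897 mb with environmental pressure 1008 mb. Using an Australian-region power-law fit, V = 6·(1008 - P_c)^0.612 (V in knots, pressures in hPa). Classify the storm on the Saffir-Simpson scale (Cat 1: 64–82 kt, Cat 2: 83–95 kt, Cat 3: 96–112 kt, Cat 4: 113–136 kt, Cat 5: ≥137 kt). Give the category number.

ΔP = 1008 − 897 = 111 mb.
V ≈ 6 × 111^0.612 = 6 × 17.85 ≈ 107 kt.
107 kt falls in the Category 3 band.

3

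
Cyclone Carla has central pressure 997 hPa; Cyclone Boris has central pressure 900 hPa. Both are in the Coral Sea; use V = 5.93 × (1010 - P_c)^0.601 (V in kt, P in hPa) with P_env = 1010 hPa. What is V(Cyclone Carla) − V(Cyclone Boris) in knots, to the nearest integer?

-72 kt

Cyclone Carla: ΔP = 13; V ≈ 5.93 × 13^0.601 ≈ 27.70 kt.
Cyclone Boris: ΔP = 110; V ≈ 5.93 × 110^0.601 ≈ 99.98 kt.
Difference ≈ 27.70 − 99.98 = -72.28 → -72 kt.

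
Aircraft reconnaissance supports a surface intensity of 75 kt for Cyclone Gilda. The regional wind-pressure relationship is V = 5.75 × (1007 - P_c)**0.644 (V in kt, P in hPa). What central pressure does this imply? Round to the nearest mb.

953 mb

ΔP = (V / 5.75)^(1/0.644) = (75/5.75)^1.553.
75/5.75 = 13.043; 13.043^1.553 ≈ 53.95 mb.
P_c = 1007 − 53.95 = 953.05 ≈ 953 mb.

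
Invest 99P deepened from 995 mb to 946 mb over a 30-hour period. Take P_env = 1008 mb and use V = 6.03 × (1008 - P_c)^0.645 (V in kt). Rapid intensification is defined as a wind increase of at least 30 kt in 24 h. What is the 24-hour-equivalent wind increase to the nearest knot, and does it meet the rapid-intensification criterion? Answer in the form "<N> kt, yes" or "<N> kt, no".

44 kt, yes

V₁: ΔP = 13, V ≈ 6.03 × 13^0.645 ≈ 31.54 kt.
V₂: ΔP = 62, V ≈ 6.03 × 62^0.645 ≈ 86.38 kt.
ΔV over 30 h = 54.84 kt → 24 h equivalent = 54.84 × 24/30 ≈ 43.87 kt.
44 kt ≥ 30 kt ⇒ rapid intensification.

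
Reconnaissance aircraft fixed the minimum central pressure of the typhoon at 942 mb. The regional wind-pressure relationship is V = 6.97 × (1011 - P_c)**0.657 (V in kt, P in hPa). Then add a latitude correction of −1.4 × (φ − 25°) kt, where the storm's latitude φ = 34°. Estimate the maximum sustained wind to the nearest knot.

ΔP = 1011 − 942 = 69 mb.
69^0.657 ≈ 16.148.
V ≈ 6.97 × 16.148 ≈ 112.6 kt.
Latitude correction: −1.4 × (34 − 25) = -12.6 kt.
Corrected V ≈ 100 kt → 100 kt.

100 kt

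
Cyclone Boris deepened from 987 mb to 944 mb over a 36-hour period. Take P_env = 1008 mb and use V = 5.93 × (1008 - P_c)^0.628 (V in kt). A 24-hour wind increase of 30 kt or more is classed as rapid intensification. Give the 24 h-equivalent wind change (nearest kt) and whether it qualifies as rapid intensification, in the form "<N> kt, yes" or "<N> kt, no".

27 kt, no

V₁: ΔP = 21, V ≈ 5.93 × 21^0.628 ≈ 40.12 kt.
V₂: ΔP = 64, V ≈ 5.93 × 64^0.628 ≈ 80.79 kt.
ΔV over 36 h = 40.67 kt → 24 h equivalent = 40.67 × 24/36 ≈ 27.11 kt.
27 kt < 30 kt ⇒ not rapid intensification.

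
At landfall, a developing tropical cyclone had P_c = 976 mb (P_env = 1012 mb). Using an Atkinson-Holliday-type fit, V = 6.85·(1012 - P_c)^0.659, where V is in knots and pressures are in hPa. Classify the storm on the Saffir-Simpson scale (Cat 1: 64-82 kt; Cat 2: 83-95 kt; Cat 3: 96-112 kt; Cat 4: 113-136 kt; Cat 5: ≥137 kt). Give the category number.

ΔP = 1012 − 976 = 36 mb.
V ≈ 6.85 × 36^0.659 = 6.85 × 10.61 ≈ 73 kt.
73 kt falls in the Category 1 band.

1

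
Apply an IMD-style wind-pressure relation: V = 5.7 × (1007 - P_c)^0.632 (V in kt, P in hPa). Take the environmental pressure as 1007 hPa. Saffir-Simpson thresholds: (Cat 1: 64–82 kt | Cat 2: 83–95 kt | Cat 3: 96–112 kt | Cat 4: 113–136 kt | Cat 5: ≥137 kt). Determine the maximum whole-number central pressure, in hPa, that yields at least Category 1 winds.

961 hPa

Category 1 begins at V = 64 kt.
Required ΔP = (64/5.7)^(1/0.632) = 11.228^1.582 ≈ 45.91 hPa.
P_c ≤ 1007 − 45.91 = 961.09, so the highest integer P_c is 961 hPa.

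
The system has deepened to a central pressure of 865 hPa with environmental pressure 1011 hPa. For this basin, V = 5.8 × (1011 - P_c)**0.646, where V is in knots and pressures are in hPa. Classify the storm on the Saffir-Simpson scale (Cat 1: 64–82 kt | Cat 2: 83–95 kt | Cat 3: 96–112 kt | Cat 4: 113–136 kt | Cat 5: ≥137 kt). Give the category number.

ΔP = 1011 − 865 = 146 hPa.
V ≈ 5.8 × 146^0.646 = 5.8 × 25.01 ≈ 145 kt.
145 kt falls in the Category 5 band.

5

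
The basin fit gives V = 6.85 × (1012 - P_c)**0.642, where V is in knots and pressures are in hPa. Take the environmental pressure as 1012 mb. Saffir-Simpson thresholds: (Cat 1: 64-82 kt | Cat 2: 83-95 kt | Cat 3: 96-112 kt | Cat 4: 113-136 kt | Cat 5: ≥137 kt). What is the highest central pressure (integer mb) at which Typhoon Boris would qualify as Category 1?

979 mb

Category 1 begins at V = 64 kt.
Required ΔP = (64/6.85)^(1/0.642) = 9.343^1.558 ≈ 32.48 mb.
P_c ≤ 1012 − 32.48 = 979.52, so the highest integer P_c is 979 mb.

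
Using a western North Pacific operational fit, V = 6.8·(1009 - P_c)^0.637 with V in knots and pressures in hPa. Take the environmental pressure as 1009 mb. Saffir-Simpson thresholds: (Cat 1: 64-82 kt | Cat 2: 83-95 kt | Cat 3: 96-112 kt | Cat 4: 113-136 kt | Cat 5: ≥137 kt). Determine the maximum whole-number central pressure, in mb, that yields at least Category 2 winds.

Category 2 begins at V = 83 kt.
Required ΔP = (83/6.8)^(1/0.637) = 12.206^1.570 ≈ 50.79 mb.
P_c ≤ 1009 − 50.79 = 958.21, so the highest integer P_c is 958 mb.

958 mb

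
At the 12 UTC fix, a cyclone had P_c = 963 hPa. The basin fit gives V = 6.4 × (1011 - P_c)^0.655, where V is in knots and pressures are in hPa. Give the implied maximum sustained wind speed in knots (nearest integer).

ΔP = 1011 − 963 = 48 hPa.
48^0.655 ≈ 12.624.
V ≈ 6.4 × 12.624 ≈ 80.8 kt.

81 kt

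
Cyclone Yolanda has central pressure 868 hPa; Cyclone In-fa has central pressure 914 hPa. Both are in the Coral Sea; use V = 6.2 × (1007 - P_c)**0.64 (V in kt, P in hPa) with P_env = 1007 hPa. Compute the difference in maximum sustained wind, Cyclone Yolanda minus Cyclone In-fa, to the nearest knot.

Cyclone Yolanda: ΔP = 139; V ≈ 6.2 × 139^0.64 ≈ 145.85 kt.
Cyclone In-fa: ΔP = 93; V ≈ 6.2 × 93^0.64 ≈ 112.78 kt.
Difference ≈ 145.85 − 112.78 = 33.07 → 33 kt.

33 kt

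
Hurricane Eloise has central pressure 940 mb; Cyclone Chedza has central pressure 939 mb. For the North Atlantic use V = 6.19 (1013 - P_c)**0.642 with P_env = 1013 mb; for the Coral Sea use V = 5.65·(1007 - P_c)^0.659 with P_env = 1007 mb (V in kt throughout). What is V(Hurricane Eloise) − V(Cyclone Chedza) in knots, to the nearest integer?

Hurricane Eloise: ΔP = 73; V ≈ 6.19 × 73^0.642 ≈ 97.26 kt.
Cyclone Chedza: ΔP = 68; V ≈ 5.65 × 68^0.659 ≈ 91.13 kt.
Difference ≈ 97.26 − 91.13 = 6.13 → 6 kt.

6 kt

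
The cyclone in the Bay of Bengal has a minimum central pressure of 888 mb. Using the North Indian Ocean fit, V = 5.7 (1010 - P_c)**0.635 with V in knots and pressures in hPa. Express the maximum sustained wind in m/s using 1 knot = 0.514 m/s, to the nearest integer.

ΔP = 1010 − 888 = 122 mb.
V ≈ 5.7 × 122^0.635 = 5.7 × 21.127 ≈ 120.424 kt.
120.424 × 0.514 ≈ 61.90 m/s → 62 m/s.

62 m/s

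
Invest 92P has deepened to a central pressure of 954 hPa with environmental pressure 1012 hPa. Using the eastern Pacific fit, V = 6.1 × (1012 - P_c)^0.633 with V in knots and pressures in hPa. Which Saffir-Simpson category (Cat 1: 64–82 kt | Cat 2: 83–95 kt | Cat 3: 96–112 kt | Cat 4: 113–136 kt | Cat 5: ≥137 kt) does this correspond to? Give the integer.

ΔP = 1012 − 954 = 58 hPa.
V ≈ 6.1 × 58^0.633 = 6.1 × 13.07 ≈ 80 kt.
80 kt falls in the Category 1 band.

1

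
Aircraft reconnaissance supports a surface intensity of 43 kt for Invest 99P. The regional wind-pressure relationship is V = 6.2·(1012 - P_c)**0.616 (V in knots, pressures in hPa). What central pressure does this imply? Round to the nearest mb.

989 mb

ΔP = (V / 6.2)^(1/0.616) = (43/6.2)^1.623.
43/6.2 = 6.935; 6.935^1.623 ≈ 23.19 mb.
P_c = 1012 − 23.19 = 988.81 ≈ 989 mb.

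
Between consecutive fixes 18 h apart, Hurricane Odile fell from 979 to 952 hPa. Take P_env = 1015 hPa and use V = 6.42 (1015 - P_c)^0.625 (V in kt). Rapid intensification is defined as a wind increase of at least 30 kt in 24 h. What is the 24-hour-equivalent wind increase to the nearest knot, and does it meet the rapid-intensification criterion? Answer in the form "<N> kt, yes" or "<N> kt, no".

34 kt, yes

V₁: ΔP = 36, V ≈ 6.42 × 36^0.625 ≈ 60.29 kt.
V₂: ΔP = 63, V ≈ 6.42 × 63^0.625 ≈ 85.53 kt.
ΔV over 18 h = 25.24 kt → 24 h equivalent = 25.24 × 24/18 ≈ 33.65 kt.
34 kt ≥ 30 kt ⇒ rapid intensification.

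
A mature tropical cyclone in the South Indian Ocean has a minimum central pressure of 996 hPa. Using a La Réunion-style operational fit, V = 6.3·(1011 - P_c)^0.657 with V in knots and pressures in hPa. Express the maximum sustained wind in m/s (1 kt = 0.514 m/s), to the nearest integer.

ΔP = 1011 − 996 = 15 hPa.
V ≈ 6.3 × 15^0.657 = 6.3 × 5.925 ≈ 37.328 kt.
37.328 × 0.514 ≈ 19.19 m/s → 19 m/s.

19 m/s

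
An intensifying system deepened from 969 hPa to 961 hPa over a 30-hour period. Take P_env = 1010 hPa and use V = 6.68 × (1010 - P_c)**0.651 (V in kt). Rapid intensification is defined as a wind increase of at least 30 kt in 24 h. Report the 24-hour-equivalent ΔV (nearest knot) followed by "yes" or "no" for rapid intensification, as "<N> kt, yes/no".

V₁: ΔP = 41, V ≈ 6.68 × 41^0.651 ≈ 74.94 kt.
V₂: ΔP = 49, V ≈ 6.68 × 49^0.651 ≈ 84.16 kt.
ΔV over 30 h = 9.22 kt → 24 h equivalent = 9.22 × 24/30 ≈ 7.38 kt.
7 kt < 30 kt ⇒ not rapid intensification.

7 kt, no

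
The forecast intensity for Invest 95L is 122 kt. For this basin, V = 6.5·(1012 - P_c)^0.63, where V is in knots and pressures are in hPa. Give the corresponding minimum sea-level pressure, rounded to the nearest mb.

ΔP = (V / 6.5)^(1/0.63) = (122/6.5)^1.587.
122/6.5 = 18.769; 18.769^1.587 ≈ 105.04 mb.
P_c = 1012 − 105.04 = 906.96 ≈ 907 mb.

907 mb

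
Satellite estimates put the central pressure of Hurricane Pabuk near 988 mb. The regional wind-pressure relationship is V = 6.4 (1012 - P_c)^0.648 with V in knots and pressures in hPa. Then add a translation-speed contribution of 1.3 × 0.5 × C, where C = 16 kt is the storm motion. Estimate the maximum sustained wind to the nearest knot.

ΔP = 1012 − 988 = 24 mb.
24^0.648 ≈ 7.841.
V ≈ 6.4 × 7.841 ≈ 50.2 kt.
Translation term: 1.3 × 0.5 × 16 = 10.4 kt.
Corrected V ≈ 60.6 kt → 61 kt.

61 kt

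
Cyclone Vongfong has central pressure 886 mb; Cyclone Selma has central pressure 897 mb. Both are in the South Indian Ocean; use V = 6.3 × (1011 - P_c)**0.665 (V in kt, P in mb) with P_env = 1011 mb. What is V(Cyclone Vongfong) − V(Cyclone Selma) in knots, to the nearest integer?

9 kt

Cyclone Vongfong: ΔP = 125; V ≈ 6.3 × 125^0.665 ≈ 156.24 kt.
Cyclone Selma: ΔP = 114; V ≈ 6.3 × 114^0.665 ≈ 146.95 kt.
Difference ≈ 156.24 − 146.95 = 9.29 → 9 kt.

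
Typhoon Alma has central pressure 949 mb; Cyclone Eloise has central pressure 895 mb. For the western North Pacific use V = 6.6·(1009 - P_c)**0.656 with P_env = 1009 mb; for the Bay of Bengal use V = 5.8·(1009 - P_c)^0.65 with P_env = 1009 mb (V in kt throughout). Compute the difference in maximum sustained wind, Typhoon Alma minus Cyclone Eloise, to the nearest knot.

-29 kt

Typhoon Alma: ΔP = 60; V ≈ 6.6 × 60^0.656 ≈ 96.83 kt.
Cyclone Eloise: ΔP = 114; V ≈ 5.8 × 114^0.65 ≈ 126.01 kt.
Difference ≈ 96.83 − 126.01 = -29.18 → -29 kt.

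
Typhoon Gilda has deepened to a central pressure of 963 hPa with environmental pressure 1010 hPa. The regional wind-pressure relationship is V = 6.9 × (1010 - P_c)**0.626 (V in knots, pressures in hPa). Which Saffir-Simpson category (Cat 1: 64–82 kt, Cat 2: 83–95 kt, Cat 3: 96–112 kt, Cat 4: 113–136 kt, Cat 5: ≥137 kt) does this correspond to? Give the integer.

1

ΔP = 1010 − 963 = 47 hPa.
V ≈ 6.9 × 47^0.626 = 6.9 × 11.14 ≈ 77 kt.
77 kt falls in the Category 1 band.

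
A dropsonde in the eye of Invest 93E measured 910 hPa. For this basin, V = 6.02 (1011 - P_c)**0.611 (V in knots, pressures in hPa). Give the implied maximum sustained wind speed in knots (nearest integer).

101 kt

ΔP = 1011 − 910 = 101 hPa.
101^0.611 ≈ 16.774.
V ≈ 6.02 × 16.774 ≈ 101.0 kt.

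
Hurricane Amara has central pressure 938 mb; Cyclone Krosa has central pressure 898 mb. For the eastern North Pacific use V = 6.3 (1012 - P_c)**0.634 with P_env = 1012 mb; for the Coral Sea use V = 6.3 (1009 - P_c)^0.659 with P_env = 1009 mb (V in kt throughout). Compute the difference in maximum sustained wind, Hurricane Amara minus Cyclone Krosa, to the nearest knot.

Hurricane Amara: ΔP = 74; V ≈ 6.3 × 74^0.634 ≈ 96.48 kt.
Cyclone Krosa: ΔP = 111; V ≈ 6.3 × 111^0.659 ≈ 140.35 kt.
Difference ≈ 96.48 − 140.35 = -43.87 → -44 kt.

-44 kt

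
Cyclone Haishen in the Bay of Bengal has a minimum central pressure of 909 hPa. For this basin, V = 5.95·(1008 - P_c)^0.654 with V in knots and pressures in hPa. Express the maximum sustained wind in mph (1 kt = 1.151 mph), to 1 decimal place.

138.3 mph

ΔP = 1008 − 909 = 99 hPa.
V ≈ 5.95 × 99^0.654 = 5.95 × 20.190 ≈ 120.133 kt.
120.133 × 1.151 ≈ 138.27 mph → 138.3 mph.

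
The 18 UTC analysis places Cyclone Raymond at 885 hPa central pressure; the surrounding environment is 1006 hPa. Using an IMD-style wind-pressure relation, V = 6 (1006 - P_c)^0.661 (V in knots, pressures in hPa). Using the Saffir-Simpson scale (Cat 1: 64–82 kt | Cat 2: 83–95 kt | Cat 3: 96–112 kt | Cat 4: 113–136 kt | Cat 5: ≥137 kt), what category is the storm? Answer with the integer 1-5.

ΔP = 1006 − 885 = 121 hPa.
V ≈ 6 × 121^0.661 = 6 × 23.81 ≈ 143 kt.
143 kt falls in the Category 5 band.

5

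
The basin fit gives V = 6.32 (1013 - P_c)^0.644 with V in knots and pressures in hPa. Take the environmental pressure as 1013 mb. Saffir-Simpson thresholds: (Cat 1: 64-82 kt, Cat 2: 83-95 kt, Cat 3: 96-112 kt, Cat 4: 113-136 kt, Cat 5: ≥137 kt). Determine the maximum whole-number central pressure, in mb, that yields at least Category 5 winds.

894 mb

Category 5 begins at V = 137 kt.
Required ΔP = (137/6.32)^(1/0.644) = 21.677^1.553 ≈ 118.72 mb.
P_c ≤ 1013 − 118.72 = 894.28, so the highest integer P_c is 894 mb.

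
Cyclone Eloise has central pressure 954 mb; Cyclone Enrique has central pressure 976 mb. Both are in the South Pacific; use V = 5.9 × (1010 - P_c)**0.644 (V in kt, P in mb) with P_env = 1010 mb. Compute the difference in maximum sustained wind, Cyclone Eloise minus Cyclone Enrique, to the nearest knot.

Cyclone Eloise: ΔP = 56; V ≈ 5.9 × 56^0.644 ≈ 78.83 kt.
Cyclone Enrique: ΔP = 34; V ≈ 5.9 × 34^0.644 ≈ 57.16 kt.
Difference ≈ 78.83 − 57.16 = 21.67 → 22 kt.

22 kt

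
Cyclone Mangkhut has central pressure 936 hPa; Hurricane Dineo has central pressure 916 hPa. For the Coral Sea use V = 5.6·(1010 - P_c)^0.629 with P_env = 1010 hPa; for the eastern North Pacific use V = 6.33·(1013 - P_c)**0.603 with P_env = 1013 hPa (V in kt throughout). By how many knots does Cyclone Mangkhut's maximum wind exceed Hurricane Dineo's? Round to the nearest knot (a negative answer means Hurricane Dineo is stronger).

-16 kt

Cyclone Mangkhut: ΔP = 74; V ≈ 5.6 × 74^0.629 ≈ 83.93 kt.
Hurricane Dineo: ΔP = 97; V ≈ 6.33 × 97^0.603 ≈ 99.87 kt.
Difference ≈ 83.93 − 99.87 = -15.94 → -16 kt.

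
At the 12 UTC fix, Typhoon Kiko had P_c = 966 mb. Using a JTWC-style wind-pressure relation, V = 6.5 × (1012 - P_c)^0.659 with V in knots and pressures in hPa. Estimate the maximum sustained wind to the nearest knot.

81 kt

ΔP = 1012 − 966 = 46 mb.
46^0.659 ≈ 12.467.
V ≈ 6.5 × 12.467 ≈ 81.0 kt.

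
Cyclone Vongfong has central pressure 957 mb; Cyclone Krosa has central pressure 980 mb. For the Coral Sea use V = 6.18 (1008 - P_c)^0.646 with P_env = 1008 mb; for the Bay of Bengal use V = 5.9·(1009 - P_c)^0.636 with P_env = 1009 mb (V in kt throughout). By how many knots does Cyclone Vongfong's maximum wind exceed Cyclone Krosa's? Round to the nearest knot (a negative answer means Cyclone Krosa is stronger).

Cyclone Vongfong: ΔP = 51; V ≈ 6.18 × 51^0.646 ≈ 78.36 kt.
Cyclone Krosa: ΔP = 29; V ≈ 5.9 × 29^0.636 ≈ 50.23 kt.
Difference ≈ 78.36 − 50.23 = 28.13 → 28 kt.

28 kt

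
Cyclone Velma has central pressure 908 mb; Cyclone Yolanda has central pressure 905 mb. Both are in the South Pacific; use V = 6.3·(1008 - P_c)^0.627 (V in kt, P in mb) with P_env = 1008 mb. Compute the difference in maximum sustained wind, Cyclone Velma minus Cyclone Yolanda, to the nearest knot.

-2 kt

Cyclone Velma: ΔP = 100; V ≈ 6.3 × 100^0.627 ≈ 113.07 kt.
Cyclone Yolanda: ΔP = 103; V ≈ 6.3 × 103^0.627 ≈ 115.18 kt.
Difference ≈ 113.07 − 115.18 = -2.11 → -2 kt.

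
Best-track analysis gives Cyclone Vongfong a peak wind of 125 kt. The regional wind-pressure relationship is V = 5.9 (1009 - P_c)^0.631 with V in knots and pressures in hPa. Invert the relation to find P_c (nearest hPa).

883 hPa

ΔP = (V / 5.9)^(1/0.631) = (125/5.9)^1.585.
125/5.9 = 21.186; 21.186^1.585 ≈ 126.33 hPa.
P_c = 1009 − 126.33 = 882.67 ≈ 883 hPa.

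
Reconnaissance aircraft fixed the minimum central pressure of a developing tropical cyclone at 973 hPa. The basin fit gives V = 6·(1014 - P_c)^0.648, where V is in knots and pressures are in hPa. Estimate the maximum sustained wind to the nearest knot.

67 kt

ΔP = 1014 − 973 = 41 hPa.
41^0.648 ≈ 11.094.
V ≈ 6 × 11.094 ≈ 66.6 kt.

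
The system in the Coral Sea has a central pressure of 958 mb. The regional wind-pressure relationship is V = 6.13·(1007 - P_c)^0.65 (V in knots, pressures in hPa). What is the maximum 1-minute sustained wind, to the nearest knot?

77 kt

ΔP = 1007 − 958 = 49 mb.
49^0.65 ≈ 12.550.
V ≈ 6.13 × 12.550 ≈ 76.9 kt.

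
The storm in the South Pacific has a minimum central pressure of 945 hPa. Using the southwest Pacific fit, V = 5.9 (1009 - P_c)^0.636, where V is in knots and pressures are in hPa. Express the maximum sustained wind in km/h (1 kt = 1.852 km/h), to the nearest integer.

154 km/h

ΔP = 1009 − 945 = 64 hPa.
V ≈ 5.9 × 64^0.636 = 5.9 × 14.084 ≈ 83.096 kt.
83.096 × 1.852 ≈ 153.89 km/h → 154 km/h.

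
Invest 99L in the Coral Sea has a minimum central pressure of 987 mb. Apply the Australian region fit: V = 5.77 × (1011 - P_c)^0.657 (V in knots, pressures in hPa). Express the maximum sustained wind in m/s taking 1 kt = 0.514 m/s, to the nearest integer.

24 m/s

ΔP = 1011 − 987 = 24 mb.
V ≈ 5.77 × 24^0.657 = 5.77 × 8.069 ≈ 46.556 kt.
46.556 × 0.514 ≈ 23.93 m/s → 24 m/s.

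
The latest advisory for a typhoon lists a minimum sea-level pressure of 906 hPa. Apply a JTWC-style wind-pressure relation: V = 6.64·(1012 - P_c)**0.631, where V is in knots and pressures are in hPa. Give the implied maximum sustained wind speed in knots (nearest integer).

ΔP = 1012 − 906 = 106 hPa.
106^0.631 ≈ 18.966.
V ≈ 6.64 × 18.966 ≈ 125.9 kt.

126 kt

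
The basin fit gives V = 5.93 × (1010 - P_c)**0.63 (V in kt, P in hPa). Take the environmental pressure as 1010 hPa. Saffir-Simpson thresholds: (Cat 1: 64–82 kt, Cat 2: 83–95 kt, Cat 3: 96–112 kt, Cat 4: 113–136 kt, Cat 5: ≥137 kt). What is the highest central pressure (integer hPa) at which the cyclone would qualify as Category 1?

Category 1 begins at V = 64 kt.
Required ΔP = (64/5.93)^(1/0.63) = 10.793^1.587 ≈ 43.64 hPa.
P_c ≤ 1010 − 43.64 = 966.36, so the highest integer P_c is 966 hPa.

966 hPa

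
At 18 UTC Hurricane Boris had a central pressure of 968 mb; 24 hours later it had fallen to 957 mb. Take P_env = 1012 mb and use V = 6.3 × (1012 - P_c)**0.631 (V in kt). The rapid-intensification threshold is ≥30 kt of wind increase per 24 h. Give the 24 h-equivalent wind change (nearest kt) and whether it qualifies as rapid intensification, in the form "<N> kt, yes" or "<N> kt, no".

V₁: ΔP = 44, V ≈ 6.3 × 44^0.631 ≈ 68.61 kt.
V₂: ΔP = 55, V ≈ 6.3 × 55^0.631 ≈ 78.98 kt.
ΔV over 24 h = 10.37 kt → 24 h equivalent = 10.37 × 24/24 ≈ 10.37 kt.
10 kt < 30 kt ⇒ not rapid intensification.

10 kt, no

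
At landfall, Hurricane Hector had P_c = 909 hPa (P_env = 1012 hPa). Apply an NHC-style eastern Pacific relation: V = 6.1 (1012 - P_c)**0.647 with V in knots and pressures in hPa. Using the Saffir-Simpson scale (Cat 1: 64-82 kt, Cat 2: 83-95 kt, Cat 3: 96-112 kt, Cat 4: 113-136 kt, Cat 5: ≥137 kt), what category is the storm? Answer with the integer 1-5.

ΔP = 1012 − 909 = 103 hPa.
V ≈ 6.1 × 103^0.647 = 6.1 × 20.06 ≈ 122 kt.
122 kt falls in the Category 4 band.

4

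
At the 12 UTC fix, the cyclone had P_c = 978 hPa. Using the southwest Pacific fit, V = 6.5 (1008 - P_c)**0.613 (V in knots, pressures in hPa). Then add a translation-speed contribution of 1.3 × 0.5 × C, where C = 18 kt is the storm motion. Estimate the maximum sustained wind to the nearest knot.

64 kt

ΔP = 1008 − 978 = 30 hPa.
30^0.613 ≈ 8.044.
V ≈ 6.5 × 8.044 ≈ 52.3 kt.
Translation term: 1.3 × 0.5 × 18 = 11.7 kt.
Corrected V ≈ 64 kt → 64 kt.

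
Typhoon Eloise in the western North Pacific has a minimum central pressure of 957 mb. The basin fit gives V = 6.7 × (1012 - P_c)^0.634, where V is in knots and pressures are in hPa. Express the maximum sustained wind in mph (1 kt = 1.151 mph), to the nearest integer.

ΔP = 1012 − 957 = 55 mb.
V ≈ 6.7 × 55^0.634 = 6.7 × 12.688 ≈ 85.009 kt.
85.009 × 1.151 ≈ 97.85 mph → 98 mph.

98 mph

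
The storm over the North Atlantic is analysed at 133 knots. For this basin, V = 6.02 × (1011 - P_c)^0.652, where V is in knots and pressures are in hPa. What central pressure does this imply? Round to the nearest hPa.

ΔP = (V / 6.02)^(1/0.652) = (133/6.02)^1.534.
133/6.02 = 22.093; 22.093^1.534 ≈ 115.28 hPa.
P_c = 1011 − 115.28 = 895.72 ≈ 896 hPa.

896 hPa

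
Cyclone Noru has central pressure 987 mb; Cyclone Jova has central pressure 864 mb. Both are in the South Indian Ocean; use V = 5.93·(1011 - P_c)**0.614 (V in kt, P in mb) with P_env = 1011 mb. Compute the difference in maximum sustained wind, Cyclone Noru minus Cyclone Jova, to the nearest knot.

-85 kt

Cyclone Noru: ΔP = 24; V ≈ 5.93 × 24^0.614 ≈ 41.74 kt.
Cyclone Jova: ΔP = 147; V ≈ 5.93 × 147^0.614 ≈ 127.00 kt.
Difference ≈ 41.74 − 127.00 = -85.26 → -85 kt.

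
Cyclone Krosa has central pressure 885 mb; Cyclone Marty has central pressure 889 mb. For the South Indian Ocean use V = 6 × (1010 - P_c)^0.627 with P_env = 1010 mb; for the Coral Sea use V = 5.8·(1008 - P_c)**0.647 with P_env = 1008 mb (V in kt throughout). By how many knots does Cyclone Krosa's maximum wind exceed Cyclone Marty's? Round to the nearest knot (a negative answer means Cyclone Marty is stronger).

-4 kt

Cyclone Krosa: ΔP = 125; V ≈ 6 × 125^0.627 ≈ 123.86 kt.
Cyclone Marty: ΔP = 119; V ≈ 5.8 × 119^0.647 ≈ 127.73 kt.
Difference ≈ 123.86 − 127.73 = -3.87 → -4 kt.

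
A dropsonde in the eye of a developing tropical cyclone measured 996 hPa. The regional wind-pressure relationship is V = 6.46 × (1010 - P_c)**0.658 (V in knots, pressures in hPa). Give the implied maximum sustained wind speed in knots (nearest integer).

ΔP = 1010 − 996 = 14 hPa.
14^0.658 ≈ 5.677.
V ≈ 6.46 × 5.677 ≈ 36.7 kt.

37 kt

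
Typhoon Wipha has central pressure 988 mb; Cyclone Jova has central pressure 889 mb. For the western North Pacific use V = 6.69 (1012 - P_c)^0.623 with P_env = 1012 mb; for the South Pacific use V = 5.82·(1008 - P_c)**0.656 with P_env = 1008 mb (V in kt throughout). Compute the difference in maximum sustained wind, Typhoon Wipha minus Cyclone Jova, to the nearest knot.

Typhoon Wipha: ΔP = 24; V ≈ 6.69 × 24^0.623 ≈ 48.45 kt.
Cyclone Jova: ΔP = 119; V ≈ 5.82 × 119^0.656 ≈ 133.81 kt.
Difference ≈ 48.45 − 133.81 = -85.36 → -85 kt.

-85 kt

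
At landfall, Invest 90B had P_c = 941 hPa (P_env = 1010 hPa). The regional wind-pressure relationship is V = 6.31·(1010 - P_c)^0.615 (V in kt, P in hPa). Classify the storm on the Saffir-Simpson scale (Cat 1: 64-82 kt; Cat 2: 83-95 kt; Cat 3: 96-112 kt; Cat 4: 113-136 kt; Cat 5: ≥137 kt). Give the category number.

2

ΔP = 1010 − 941 = 69 hPa.
V ≈ 6.31 × 69^0.615 = 6.31 × 13.52 ≈ 85 kt.
85 kt falls in the Category 2 band.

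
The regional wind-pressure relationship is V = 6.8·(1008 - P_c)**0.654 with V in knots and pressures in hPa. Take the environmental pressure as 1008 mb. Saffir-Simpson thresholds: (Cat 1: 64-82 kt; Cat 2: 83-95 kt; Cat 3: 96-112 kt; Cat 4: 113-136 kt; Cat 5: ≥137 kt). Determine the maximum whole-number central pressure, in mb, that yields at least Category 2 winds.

Category 2 begins at V = 83 kt.
Required ΔP = (83/6.8)^(1/0.654) = 12.206^1.529 ≈ 45.86 mb.
P_c ≤ 1008 − 45.86 = 962.14, so the highest integer P_c is 962 mb.

962 mb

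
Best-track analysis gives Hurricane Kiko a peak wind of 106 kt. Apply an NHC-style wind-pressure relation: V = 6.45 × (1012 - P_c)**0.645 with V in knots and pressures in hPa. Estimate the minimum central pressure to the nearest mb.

ΔP = (V / 6.45)^(1/0.645) = (106/6.45)^1.550.
106/6.45 = 16.434; 16.434^1.550 ≈ 76.71 mb.
P_c = 1012 − 76.71 = 935.29 ≈ 935 mb.

935 mb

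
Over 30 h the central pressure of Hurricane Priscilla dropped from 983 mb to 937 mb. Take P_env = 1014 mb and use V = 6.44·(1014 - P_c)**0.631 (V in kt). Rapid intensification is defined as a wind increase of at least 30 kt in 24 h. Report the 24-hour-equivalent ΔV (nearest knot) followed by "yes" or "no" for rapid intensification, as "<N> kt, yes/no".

35 kt, yes

V₁: ΔP = 31, V ≈ 6.44 × 31^0.631 ≈ 56.23 kt.
V₂: ΔP = 77, V ≈ 6.44 × 77^0.631 ≈ 99.83 kt.
ΔV over 30 h = 43.60 kt → 24 h equivalent = 43.60 × 24/30 ≈ 34.88 kt.
35 kt ≥ 30 kt ⇒ rapid intensification.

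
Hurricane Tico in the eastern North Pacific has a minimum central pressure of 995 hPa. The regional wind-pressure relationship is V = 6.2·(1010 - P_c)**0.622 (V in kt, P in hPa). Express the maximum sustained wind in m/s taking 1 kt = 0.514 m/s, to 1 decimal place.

17.2 m/s

ΔP = 1010 − 995 = 15 hPa.
V ≈ 6.2 × 15^0.622 = 6.2 × 5.389 ≈ 33.413 kt.
33.413 × 0.514 ≈ 17.17 m/s → 17.2 m/s.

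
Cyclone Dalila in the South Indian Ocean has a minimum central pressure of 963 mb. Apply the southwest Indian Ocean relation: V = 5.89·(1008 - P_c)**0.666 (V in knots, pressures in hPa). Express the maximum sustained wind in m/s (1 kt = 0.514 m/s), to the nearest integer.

38 m/s

ΔP = 1008 − 963 = 45 mb.
V ≈ 5.89 × 45^0.666 = 5.89 × 12.619 ≈ 74.328 kt.
74.328 × 0.514 ≈ 38.20 m/s → 38 m/s.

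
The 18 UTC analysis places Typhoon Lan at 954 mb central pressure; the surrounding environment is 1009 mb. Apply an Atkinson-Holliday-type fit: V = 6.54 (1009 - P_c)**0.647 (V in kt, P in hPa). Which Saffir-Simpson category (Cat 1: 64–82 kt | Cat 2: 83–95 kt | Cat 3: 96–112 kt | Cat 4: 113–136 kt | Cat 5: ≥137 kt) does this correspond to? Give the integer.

ΔP = 1009 − 954 = 55 mb.
V ≈ 6.54 × 55^0.647 = 6.54 × 13.37 ≈ 87 kt.
87 kt falls in the Category 2 band.

2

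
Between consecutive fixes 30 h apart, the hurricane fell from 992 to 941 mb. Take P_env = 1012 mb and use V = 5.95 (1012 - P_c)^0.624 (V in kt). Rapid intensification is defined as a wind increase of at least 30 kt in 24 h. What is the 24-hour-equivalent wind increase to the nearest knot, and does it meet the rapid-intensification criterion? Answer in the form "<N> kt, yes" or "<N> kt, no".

37 kt, yes

V₁: ΔP = 20, V ≈ 5.95 × 20^0.624 ≈ 38.58 kt.
V₂: ΔP = 71, V ≈ 5.95 × 71^0.624 ≈ 85.06 kt.
ΔV over 30 h = 46.48 kt → 24 h equivalent = 46.48 × 24/30 ≈ 37.18 kt.
37 kt ≥ 30 kt ⇒ rapid intensification.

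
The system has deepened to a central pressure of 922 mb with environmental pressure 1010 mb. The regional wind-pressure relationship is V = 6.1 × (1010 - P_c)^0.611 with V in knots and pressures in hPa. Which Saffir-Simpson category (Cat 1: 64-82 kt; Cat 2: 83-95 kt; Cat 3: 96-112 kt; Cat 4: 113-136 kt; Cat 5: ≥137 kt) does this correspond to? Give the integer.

ΔP = 1010 − 922 = 88 mb.
V ≈ 6.1 × 88^0.611 = 6.1 × 15.42 ≈ 94 kt.
94 kt falls in the Category 2 band.

2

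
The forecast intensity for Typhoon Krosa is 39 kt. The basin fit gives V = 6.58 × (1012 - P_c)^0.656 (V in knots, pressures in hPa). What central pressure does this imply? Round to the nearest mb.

ΔP = (V / 6.58)^(1/0.656) = (39/6.58)^1.524.
39/6.58 = 5.927; 5.927^1.524 ≈ 15.07 mb.
P_c = 1012 − 15.07 = 996.93 ≈ 997 mb.

997 mb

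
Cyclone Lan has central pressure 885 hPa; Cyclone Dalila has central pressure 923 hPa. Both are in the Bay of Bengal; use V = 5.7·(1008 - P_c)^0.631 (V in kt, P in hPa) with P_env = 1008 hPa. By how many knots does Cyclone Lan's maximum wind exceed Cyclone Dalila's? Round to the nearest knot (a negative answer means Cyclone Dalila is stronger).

25 kt

Cyclone Lan: ΔP = 123; V ≈ 5.7 × 123^0.631 ≈ 118.74 kt.
Cyclone Dalila: ΔP = 85; V ≈ 5.7 × 85^0.631 ≈ 94.05 kt.
Difference ≈ 118.74 − 94.05 = 24.69 → 25 kt.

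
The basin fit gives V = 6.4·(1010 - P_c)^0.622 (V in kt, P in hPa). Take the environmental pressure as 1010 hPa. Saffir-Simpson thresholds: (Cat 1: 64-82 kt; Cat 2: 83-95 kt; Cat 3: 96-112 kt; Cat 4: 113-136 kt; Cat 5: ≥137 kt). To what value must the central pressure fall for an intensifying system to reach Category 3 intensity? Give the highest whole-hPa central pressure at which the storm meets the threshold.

932 hPa

Category 3 begins at V = 96 kt.
Required ΔP = (96/6.4)^(1/0.622) = 15.000^1.608 ≈ 77.77 hPa.
P_c ≤ 1010 − 77.77 = 932.23, so the highest integer P_c is 932 hPa.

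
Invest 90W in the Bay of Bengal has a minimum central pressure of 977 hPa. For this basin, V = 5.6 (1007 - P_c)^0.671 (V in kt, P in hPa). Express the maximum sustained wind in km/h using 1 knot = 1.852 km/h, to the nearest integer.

102 km/h

ΔP = 1007 − 977 = 30 hPa.
V ≈ 5.6 × 30^0.671 = 5.6 × 9.798 ≈ 54.870 kt.
54.870 × 1.852 ≈ 101.62 km/h → 102 km/h.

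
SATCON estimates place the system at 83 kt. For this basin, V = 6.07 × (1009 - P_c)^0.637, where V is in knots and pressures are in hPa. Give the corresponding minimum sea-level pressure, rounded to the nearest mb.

ΔP = (V / 6.07)^(1/0.637) = (83/6.07)^1.570.
83/6.07 = 13.674; 13.674^1.570 ≈ 60.70 mb.
P_c = 1009 − 60.70 = 948.30 ≈ 948 mb.

948 mb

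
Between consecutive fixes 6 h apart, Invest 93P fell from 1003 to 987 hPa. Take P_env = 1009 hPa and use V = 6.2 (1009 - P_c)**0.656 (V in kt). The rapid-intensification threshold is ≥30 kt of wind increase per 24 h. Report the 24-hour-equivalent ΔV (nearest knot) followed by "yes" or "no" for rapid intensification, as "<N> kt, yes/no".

V₁: ΔP = 6, V ≈ 6.2 × 6^0.656 ≈ 20.08 kt.
V₂: ΔP = 22, V ≈ 6.2 × 22^0.656 ≈ 47.10 kt.
ΔV over 6 h = 27.02 kt → 24 h equivalent = 27.02 × 24/6 ≈ 108.08 kt.
108 kt ≥ 30 kt ⇒ rapid intensification.

108 kt, yes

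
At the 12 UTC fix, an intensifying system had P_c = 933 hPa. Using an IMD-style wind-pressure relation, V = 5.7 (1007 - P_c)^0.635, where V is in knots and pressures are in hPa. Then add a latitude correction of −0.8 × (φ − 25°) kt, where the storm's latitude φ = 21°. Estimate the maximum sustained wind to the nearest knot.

91 kt

ΔP = 1007 − 933 = 74 hPa.
74^0.635 ≈ 15.380.
V ≈ 5.7 × 15.380 ≈ 87.7 kt.
Latitude correction: −0.8 × (21 − 25) = 3.2 kt.
Corrected V ≈ 90.9 kt → 91 kt.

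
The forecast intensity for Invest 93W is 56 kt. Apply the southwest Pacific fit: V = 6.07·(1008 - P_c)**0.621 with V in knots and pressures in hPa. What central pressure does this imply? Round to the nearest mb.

ΔP = (V / 6.07)^(1/0.621) = (56/6.07)^1.610.
56/6.07 = 9.226; 9.226^1.610 ≈ 35.81 mb.
P_c = 1008 − 35.81 = 972.19 ≈ 972 mb.

972 mb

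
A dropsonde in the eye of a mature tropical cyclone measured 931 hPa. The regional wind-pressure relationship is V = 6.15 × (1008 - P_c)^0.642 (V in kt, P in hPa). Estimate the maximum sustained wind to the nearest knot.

ΔP = 1008 − 931 = 77 hPa.
77^0.642 ≈ 16.260.
V ≈ 6.15 × 16.260 ≈ 100.0 kt.

100 kt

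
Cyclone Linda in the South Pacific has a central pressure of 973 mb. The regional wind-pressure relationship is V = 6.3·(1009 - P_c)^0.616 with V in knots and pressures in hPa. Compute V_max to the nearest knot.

57 kt

ΔP = 1009 − 973 = 36 mb.
36^0.616 ≈ 9.092.
V ≈ 6.3 × 9.092 ≈ 57.3 kt.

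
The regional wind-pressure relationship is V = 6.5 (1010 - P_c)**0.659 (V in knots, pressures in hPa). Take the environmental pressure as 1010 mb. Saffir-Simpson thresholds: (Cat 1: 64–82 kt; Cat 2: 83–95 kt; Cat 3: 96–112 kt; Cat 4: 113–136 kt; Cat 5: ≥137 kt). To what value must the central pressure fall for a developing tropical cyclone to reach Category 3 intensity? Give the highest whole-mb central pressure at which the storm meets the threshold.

950 mb

Category 3 begins at V = 96 kt.
Required ΔP = (96/6.5)^(1/0.659) = 14.769^1.517 ≈ 59.49 mb.
P_c ≤ 1010 − 59.49 = 950.51, so the highest integer P_c is 950 mb.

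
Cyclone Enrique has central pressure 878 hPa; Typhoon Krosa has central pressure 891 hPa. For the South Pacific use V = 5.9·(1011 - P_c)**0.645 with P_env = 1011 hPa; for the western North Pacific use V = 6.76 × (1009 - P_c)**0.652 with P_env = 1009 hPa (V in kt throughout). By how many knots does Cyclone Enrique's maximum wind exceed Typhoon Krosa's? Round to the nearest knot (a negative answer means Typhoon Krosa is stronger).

Cyclone Enrique: ΔP = 133; V ≈ 5.9 × 133^0.645 ≈ 138.27 kt.
Typhoon Krosa: ΔP = 118; V ≈ 6.76 × 118^0.652 ≈ 151.64 kt.
Difference ≈ 138.27 − 151.64 = -13.37 → -13 kt.

-13 kt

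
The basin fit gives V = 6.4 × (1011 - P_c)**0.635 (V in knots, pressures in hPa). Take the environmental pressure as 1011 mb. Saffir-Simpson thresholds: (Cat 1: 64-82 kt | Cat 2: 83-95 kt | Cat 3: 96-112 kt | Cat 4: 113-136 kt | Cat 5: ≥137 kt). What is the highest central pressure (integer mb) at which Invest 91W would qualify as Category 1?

Category 1 begins at V = 64 kt.
Required ΔP = (64/6.4)^(1/0.635) = 10.000^1.575 ≈ 37.57 mb.
P_c ≤ 1011 − 37.57 = 973.43, so the highest integer P_c is 973 mb.

973 mb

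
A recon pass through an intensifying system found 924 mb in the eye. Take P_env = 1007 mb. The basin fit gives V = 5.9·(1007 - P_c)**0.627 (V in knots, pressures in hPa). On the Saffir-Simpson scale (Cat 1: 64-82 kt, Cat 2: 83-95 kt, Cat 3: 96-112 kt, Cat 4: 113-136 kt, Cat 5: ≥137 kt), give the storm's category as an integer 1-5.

2

ΔP = 1007 − 924 = 83 mb.
V ≈ 5.9 × 83^0.627 = 5.9 × 15.97 ≈ 94 kt.
94 kt falls in the Category 2 band.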